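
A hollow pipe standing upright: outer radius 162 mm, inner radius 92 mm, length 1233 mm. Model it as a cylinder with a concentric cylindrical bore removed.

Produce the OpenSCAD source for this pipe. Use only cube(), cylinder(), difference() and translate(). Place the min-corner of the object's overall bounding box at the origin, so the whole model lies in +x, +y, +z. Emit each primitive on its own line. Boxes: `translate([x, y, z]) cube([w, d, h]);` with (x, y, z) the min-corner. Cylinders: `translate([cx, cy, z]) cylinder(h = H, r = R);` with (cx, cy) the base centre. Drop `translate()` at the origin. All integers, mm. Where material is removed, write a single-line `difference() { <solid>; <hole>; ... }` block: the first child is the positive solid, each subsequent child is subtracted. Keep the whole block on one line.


difference() { translate([162, 162, 0]) cylinder(h = 1233, r = 162); translate([162, 162, 0]) cylinder(h = 1233, r = 92); }


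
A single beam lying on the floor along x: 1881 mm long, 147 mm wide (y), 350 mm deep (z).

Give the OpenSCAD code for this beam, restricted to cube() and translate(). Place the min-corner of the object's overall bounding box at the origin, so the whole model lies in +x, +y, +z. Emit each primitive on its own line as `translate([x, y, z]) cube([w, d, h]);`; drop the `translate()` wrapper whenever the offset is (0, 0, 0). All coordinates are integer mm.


cube([1881, 147, 350]);


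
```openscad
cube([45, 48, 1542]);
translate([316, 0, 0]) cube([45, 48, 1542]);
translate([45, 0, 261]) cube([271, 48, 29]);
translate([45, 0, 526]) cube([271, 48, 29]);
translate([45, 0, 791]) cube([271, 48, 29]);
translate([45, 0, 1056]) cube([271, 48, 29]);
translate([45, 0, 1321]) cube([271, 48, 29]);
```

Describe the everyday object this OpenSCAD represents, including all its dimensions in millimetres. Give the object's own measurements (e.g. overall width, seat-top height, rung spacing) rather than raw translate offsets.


A straight ladder. Two 45×48 mm vertical rails, 1542 mm tall, stand 361 mm apart (outside-to-outside) with their front faces coplanar on the −y side. 5 rungs, each 48 mm deep and 29 mm tall, span between the inner faces of the rails, front faces flush with the rails. The lowest rung's underside is at z = 261 mm and rungs are spaced 265 mm apart (underside to underside).


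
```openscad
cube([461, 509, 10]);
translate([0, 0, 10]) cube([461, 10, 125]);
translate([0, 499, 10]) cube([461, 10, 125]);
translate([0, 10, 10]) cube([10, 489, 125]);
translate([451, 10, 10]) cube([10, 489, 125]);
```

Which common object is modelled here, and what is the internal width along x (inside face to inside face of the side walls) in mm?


An open box. The internal width is 441 mm.

A 461×509 base slab with four walls standing on it — an open box. The base is 461 mm wide and the walls are 10 mm thick, so the internal width is 461 − 2 × 10 = 441 mm.


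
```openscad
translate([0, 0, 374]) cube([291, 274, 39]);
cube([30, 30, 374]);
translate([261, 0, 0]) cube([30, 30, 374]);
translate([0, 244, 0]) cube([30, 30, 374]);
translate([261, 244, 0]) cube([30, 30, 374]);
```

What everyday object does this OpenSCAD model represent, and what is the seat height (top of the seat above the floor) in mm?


A stool. The seat height is 413 mm.

A 291×274×39 slab at z = 374 on four corner posts — a stool. The seat top is 374 + 39 = 413 mm.


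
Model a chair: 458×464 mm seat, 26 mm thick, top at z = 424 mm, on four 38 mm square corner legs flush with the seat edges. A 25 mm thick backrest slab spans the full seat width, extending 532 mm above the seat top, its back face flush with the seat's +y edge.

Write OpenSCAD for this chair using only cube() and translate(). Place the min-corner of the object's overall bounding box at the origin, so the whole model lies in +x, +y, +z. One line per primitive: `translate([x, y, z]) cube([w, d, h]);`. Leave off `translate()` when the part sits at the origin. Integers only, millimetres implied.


translate([0, 0, 398]) cube([458, 464, 26]);
cube([38, 38, 398]);
translate([420, 0, 0]) cube([38, 38, 398]);
translate([0, 426, 0]) cube([38, 38, 398]);
translate([420, 426, 0]) cube([38, 38, 398]);
translate([0, 439, 424]) cube([458, 25, 532]);


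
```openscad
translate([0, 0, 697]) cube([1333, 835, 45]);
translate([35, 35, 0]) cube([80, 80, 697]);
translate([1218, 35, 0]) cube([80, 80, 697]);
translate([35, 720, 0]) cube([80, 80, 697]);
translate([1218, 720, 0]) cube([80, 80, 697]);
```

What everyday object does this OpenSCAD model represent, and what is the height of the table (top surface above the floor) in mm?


A table. The table height is 742 mm.

A 1333×835×45 slab sits at z = 697 on four 80 mm square posts — a table. The top surface is at 697 + 45 = 742 mm.


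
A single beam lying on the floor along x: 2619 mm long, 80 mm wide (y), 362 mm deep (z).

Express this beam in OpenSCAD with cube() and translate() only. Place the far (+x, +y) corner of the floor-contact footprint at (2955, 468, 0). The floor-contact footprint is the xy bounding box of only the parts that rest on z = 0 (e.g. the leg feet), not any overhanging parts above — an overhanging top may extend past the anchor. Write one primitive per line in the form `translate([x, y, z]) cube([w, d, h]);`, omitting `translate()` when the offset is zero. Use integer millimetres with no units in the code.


translate([336, 388, 0]) cube([2619, 80, 362]);


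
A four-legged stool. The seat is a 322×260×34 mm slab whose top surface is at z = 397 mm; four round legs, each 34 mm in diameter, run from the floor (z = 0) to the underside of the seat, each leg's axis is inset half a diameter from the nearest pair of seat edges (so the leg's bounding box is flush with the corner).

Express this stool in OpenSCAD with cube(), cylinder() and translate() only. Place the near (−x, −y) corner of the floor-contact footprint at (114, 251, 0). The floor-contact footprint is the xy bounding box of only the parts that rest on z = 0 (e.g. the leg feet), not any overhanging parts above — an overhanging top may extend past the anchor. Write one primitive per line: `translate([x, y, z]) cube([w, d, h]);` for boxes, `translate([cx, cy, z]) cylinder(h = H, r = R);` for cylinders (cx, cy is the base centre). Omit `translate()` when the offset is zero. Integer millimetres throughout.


// leg_h = 397 - 34 = 363
translate([114, 251, 363]) cube([322, 260, 34]);
translate([131, 268, 0]) cylinder(h = 363, r = 17);
translate([419, 268, 0]) cylinder(h = 363, r = 17);
translate([131, 494, 0]) cylinder(h = 363, r = 17);
translate([419, 494, 0]) cylinder(h = 363, r = 17);


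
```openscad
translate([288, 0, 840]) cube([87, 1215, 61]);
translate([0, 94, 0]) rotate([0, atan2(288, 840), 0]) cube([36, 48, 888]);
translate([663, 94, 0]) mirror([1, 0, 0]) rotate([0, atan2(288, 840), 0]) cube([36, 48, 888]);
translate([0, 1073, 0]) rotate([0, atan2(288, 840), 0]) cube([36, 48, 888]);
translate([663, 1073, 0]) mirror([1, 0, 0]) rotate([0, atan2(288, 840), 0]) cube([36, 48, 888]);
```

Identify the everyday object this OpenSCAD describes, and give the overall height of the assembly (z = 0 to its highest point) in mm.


A sawhorse. The overall height is 901 mm.

A beam across two mirrored pairs of raked legs — a sawhorse. The beam's underside is at z = 840 (matching the legs' vertical rise in atan2(288, 840)) and the beam is 61 mm tall, so its top is at 840 + 61 = 901 mm. The raked legs top out at the beam's underside, so that is the highest point.


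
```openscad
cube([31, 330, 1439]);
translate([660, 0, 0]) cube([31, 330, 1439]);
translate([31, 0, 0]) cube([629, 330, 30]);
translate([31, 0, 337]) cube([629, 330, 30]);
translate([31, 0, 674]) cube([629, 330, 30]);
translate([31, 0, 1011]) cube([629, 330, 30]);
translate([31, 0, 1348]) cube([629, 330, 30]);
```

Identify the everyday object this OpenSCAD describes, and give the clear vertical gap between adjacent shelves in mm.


A bookshelf. The clear shelf gap is 307 mm.

Two tall side panels with 5 horizontal boards between them — a bookshelf. The first two shelf undersides are at z = 0 and z = 337; with shelf thickness 30, the clear gap is 337 − 0 − 30 = 307 mm.


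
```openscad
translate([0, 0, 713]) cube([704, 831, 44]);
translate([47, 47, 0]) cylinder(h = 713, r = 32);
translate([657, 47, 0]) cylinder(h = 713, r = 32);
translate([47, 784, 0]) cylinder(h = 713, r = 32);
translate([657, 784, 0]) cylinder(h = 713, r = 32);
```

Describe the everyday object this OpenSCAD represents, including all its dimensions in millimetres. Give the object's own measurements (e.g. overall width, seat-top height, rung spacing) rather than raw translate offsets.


A rectangular dining table. The top is 704×831×44 mm with its upper surface at z = 757 mm. It stands on four round legs of 64 mm diameter, each leg's bounding box inset 15 mm from the nearest pair of top edges, running from the floor to the underside of the top.


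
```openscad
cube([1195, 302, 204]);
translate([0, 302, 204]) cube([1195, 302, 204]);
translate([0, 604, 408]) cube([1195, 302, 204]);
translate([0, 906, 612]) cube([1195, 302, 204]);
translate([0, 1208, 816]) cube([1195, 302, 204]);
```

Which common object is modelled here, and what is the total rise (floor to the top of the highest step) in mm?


A staircase. The total rise is 1020 mm.

5 identical blocks, each offset up and back from the previous — a staircase. Each step is 204 mm tall and there are 5 of them, so the total rise is 5 × 204 = 1020 mm.


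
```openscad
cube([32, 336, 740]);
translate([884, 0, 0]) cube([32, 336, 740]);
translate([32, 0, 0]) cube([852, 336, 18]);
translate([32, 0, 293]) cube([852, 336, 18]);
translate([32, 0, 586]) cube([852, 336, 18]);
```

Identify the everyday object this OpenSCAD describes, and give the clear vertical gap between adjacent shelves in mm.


A bookshelf. The clear shelf gap is 275 mm.

Two tall side panels with 3 horizontal boards between them — a bookshelf. The first two shelf undersides are at z = 0 and z = 293; with shelf thickness 18, the clear gap is 293 − 0 − 18 = 275 mm.


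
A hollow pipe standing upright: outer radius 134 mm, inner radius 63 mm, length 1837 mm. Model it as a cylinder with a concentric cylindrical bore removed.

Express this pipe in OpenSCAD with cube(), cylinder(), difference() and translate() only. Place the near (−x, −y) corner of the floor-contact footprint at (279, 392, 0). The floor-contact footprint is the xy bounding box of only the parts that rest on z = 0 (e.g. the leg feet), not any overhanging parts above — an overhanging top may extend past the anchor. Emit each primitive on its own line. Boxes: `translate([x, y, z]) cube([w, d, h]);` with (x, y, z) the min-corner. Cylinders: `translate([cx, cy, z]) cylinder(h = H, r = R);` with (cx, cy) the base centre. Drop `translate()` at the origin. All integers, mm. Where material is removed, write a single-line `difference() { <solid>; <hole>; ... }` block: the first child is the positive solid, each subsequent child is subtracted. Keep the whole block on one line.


difference() { translate([413, 526, 0]) cylinder(h = 1837, r = 134); translate([413, 526, 0]) cylinder(h = 1837, r = 63); }


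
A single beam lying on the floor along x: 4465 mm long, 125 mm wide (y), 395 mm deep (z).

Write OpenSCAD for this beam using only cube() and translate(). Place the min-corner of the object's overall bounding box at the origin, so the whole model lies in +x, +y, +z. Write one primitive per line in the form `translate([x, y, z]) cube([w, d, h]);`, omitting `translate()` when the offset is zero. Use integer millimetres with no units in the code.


cube([4465, 125, 395]);


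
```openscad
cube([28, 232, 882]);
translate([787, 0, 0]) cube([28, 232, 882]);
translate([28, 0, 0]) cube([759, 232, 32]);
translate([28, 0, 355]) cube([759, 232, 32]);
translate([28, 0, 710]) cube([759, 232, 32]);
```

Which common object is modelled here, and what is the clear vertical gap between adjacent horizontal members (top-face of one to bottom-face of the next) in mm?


A bookshelf. The clear shelf gap is 323 mm.

Two tall side panels with 3 horizontal boards between them — a bookshelf. The first two shelf undersides are at z = 0 and z = 355; with shelf thickness 32, the clear gap is 355 − 0 − 32 = 323 mm.


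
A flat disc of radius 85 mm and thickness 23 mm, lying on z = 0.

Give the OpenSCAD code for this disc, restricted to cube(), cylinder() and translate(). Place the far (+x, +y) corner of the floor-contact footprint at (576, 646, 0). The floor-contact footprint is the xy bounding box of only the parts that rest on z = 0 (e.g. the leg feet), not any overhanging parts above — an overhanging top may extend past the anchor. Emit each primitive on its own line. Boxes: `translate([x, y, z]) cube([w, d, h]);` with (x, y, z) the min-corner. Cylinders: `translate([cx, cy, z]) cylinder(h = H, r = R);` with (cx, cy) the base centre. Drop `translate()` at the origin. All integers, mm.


translate([491, 561, 0]) cylinder(h = 23, r = 85);


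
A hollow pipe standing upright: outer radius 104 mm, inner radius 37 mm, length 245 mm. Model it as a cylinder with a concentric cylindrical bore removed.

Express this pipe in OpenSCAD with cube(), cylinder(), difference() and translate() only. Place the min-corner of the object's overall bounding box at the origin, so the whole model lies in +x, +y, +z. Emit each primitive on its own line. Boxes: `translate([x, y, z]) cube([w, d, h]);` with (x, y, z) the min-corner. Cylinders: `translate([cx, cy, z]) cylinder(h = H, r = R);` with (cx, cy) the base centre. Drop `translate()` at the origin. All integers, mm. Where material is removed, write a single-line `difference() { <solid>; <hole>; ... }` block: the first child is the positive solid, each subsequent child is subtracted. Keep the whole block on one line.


difference() { translate([104, 104, 0]) cylinder(h = 245, r = 104); translate([104, 104, 0]) cylinder(h = 245, r = 37); }


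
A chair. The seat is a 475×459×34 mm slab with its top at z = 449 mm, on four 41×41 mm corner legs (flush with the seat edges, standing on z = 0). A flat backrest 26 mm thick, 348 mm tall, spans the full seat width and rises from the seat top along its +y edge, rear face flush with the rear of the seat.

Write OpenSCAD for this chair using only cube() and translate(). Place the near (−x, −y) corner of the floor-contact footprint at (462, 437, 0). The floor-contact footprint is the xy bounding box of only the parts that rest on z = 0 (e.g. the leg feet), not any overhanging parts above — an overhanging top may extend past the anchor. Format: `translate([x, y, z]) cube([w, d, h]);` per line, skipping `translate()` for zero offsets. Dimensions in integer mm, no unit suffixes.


// leg_h = 449 - 34 = 415
translate([462, 437, 415]) cube([475, 459, 34]);
translate([462, 437, 0]) cube([41, 41, 415]);
translate([896, 437, 0]) cube([41, 41, 415]);
translate([462, 855, 0]) cube([41, 41, 415]);
translate([896, 855, 0]) cube([41, 41, 415]);
translate([462, 870, 449]) cube([475, 26, 348]);


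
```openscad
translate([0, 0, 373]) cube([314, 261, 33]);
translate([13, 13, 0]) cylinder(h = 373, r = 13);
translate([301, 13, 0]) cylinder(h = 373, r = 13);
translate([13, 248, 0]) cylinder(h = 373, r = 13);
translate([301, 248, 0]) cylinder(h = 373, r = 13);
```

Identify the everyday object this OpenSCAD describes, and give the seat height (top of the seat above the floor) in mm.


A stool. The seat height is 406 mm.

A 314×261×33 slab at z = 373 on four corner cylinders — a stool. The seat top is 373 + 33 = 406 mm.


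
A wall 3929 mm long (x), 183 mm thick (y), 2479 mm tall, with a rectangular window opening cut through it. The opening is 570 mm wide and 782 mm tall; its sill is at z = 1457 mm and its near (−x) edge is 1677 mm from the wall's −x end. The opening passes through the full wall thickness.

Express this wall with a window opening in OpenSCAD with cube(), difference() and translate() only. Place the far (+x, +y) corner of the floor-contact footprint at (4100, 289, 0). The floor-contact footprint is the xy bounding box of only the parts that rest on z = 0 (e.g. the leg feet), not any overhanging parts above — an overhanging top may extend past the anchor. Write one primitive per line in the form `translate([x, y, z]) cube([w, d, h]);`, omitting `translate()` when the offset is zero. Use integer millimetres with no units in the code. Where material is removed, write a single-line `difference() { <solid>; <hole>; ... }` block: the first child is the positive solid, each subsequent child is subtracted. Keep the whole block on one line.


difference() { translate([171, 106, 0]) cube([3929, 183, 2479]); translate([1848, 106, 1457]) cube([570, 183, 782]); }


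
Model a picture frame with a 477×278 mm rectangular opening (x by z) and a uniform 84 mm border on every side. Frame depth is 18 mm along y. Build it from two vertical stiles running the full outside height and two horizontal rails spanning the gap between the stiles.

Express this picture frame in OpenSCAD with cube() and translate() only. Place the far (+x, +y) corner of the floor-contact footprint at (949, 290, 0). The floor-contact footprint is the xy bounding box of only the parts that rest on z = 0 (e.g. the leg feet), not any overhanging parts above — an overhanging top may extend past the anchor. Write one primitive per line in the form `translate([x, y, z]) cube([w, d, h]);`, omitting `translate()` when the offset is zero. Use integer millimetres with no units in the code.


translate([304, 272, 0]) cube([84, 18, 446]);
translate([865, 272, 0]) cube([84, 18, 446]);
translate([388, 272, 0]) cube([477, 18, 84]);
translate([388, 272, 362]) cube([477, 18, 84]);


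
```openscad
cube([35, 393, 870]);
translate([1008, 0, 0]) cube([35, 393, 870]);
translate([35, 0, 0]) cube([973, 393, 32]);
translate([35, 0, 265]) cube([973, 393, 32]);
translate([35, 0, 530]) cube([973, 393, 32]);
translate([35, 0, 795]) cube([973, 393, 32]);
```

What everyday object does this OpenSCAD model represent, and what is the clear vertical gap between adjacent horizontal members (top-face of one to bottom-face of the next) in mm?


A bookshelf. The clear shelf gap is 233 mm.

Two tall side panels with 4 horizontal boards between them — a bookshelf. The first two shelf undersides are at z = 0 and z = 265; with shelf thickness 32, the clear gap is 265 − 0 − 32 = 233 mm.


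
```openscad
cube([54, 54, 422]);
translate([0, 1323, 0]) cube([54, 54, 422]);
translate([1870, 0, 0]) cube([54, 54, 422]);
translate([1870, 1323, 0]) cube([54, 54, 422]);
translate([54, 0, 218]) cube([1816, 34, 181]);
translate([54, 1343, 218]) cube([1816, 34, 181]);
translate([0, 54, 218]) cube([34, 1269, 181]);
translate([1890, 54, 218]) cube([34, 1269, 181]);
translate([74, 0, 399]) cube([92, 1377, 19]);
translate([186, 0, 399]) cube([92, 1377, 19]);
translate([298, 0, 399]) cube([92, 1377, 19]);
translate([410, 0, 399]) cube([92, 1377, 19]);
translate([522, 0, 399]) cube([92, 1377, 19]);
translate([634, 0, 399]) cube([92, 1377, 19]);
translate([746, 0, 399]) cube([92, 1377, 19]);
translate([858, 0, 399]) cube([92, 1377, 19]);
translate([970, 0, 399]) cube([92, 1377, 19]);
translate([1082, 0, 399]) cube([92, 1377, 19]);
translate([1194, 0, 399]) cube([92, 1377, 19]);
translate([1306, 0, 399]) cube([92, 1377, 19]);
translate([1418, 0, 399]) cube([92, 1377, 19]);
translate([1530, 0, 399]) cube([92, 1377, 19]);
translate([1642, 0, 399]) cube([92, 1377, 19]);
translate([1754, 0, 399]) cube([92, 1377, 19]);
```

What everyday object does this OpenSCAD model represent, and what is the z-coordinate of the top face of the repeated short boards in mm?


A bed frame. The slat-top height is 418 mm.

Four posts, four rails, and a row of slats — a bed frame. Slats sit on the rails at z = 218 + 181 = 399; with slat thickness 19, the top is 418 mm.


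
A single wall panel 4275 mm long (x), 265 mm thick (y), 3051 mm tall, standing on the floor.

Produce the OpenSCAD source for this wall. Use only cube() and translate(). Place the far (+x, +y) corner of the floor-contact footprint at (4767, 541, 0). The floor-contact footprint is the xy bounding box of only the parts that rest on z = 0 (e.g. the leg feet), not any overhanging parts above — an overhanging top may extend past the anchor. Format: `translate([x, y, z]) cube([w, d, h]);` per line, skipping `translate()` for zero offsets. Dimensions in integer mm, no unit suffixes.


translate([492, 276, 0]) cube([4275, 265, 3051]);


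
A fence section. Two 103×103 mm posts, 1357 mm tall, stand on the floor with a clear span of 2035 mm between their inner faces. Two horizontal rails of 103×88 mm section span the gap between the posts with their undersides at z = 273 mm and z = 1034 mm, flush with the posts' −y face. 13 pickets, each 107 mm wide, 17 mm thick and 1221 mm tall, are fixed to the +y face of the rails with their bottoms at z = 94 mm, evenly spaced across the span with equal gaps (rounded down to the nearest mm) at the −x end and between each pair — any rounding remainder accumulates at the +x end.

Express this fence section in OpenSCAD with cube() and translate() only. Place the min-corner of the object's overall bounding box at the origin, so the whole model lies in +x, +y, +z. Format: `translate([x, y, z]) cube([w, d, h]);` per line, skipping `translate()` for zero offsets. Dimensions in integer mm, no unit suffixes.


cube([103, 103, 1357]);
translate([2138, 0, 0]) cube([103, 103, 1357]);
translate([103, 0, 273]) cube([2035, 103, 88]);
translate([103, 0, 1034]) cube([2035, 103, 88]);
translate([149, 103, 94]) cube([107, 17, 1221]);
translate([302, 103, 94]) cube([107, 17, 1221]);
translate([455, 103, 94]) cube([107, 17, 1221]);
translate([608, 103, 94]) cube([107, 17, 1221]);
translate([761, 103, 94]) cube([107, 17, 1221]);
translate([914, 103, 94]) cube([107, 17, 1221]);
translate([1067, 103, 94]) cube([107, 17, 1221]);
translate([1220, 103, 94]) cube([107, 17, 1221]);
translate([1373, 103, 94]) cube([107, 17, 1221]);
translate([1526, 103, 94]) cube([107, 17, 1221]);
translate([1679, 103, 94]) cube([107, 17, 1221]);
translate([1832, 103, 94]) cube([107, 17, 1221]);
translate([1985, 103, 94]) cube([107, 17, 1221]);


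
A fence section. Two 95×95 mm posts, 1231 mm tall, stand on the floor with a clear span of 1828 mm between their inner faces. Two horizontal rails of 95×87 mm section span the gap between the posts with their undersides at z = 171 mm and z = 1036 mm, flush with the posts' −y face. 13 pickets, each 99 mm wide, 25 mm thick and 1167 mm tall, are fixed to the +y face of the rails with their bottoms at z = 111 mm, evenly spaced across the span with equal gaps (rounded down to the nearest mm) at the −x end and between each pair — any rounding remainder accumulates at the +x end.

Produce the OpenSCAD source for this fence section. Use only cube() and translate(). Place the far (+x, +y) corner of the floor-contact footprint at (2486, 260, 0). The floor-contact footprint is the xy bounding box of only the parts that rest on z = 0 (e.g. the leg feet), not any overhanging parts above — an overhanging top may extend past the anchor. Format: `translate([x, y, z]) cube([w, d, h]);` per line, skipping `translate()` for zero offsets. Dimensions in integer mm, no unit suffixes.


translate([468, 165, 0]) cube([95, 95, 1231]);
translate([2391, 165, 0]) cube([95, 95, 1231]);
translate([563, 165, 171]) cube([1828, 95, 87]);
translate([563, 165, 1036]) cube([1828, 95, 87]);
translate([601, 260, 111]) cube([99, 25, 1167]);
translate([738, 260, 111]) cube([99, 25, 1167]);
translate([875, 260, 111]) cube([99, 25, 1167]);
translate([1012, 260, 111]) cube([99, 25, 1167]);
translate([1149, 260, 111]) cube([99, 25, 1167]);
translate([1286, 260, 111]) cube([99, 25, 1167]);
translate([1423, 260, 111]) cube([99, 25, 1167]);
translate([1560, 260, 111]) cube([99, 25, 1167]);
translate([1697, 260, 111]) cube([99, 25, 1167]);
translate([1834, 260, 111]) cube([99, 25, 1167]);
translate([1971, 260, 111]) cube([99, 25, 1167]);
translate([2108, 260, 111]) cube([99, 25, 1167]);
translate([2245, 260, 111]) cube([99, 25, 1167]);


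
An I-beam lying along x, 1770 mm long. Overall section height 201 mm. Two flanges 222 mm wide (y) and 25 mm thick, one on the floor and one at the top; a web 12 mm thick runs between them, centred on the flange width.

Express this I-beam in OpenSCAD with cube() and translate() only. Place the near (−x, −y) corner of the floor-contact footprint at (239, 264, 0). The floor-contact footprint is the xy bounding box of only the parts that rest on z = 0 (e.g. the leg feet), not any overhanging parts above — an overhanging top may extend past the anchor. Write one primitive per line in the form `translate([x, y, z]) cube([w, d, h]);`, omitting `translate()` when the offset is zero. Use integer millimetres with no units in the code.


translate([239, 264, 0]) cube([1770, 222, 25]);
translate([239, 369, 25]) cube([1770, 12, 151]);
translate([239, 264, 176]) cube([1770, 222, 25]);


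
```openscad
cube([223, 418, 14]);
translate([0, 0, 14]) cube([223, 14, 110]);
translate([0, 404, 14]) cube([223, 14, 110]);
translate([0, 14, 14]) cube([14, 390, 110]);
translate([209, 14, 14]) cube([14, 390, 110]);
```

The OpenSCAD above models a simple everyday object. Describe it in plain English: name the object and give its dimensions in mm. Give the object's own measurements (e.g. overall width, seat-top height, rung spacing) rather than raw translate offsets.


An open-topped rectangular box: outside dimensions 223×418×124 mm, with a uniform wall and base thickness of 14 mm. The base is a full 223×418 slab on the floor; four walls sit on top of the base. The front and back walls (the −y and +y sides) span the full width; the two side walls fit between them.


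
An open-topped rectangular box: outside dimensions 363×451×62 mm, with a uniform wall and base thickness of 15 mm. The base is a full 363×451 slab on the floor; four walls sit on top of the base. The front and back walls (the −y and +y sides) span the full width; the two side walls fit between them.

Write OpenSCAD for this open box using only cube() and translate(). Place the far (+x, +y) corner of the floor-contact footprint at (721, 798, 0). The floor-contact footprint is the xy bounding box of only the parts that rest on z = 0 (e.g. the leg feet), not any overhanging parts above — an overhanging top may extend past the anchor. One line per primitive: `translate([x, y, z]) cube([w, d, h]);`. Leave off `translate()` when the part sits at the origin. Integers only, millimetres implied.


translate([358, 347, 0]) cube([363, 451, 15]);
translate([358, 347, 15]) cube([363, 15, 47]);
translate([358, 783, 15]) cube([363, 15, 47]);
translate([358, 362, 15]) cube([15, 421, 47]);
translate([706, 362, 15]) cube([15, 421, 47]);


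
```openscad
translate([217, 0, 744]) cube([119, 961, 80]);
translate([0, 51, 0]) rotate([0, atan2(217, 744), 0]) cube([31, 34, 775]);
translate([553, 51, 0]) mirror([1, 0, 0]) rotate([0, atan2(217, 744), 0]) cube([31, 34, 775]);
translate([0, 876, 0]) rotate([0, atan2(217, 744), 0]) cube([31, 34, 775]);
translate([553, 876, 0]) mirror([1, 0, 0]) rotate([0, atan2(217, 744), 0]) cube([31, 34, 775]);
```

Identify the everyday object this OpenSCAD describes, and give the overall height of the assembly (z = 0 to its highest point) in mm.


A sawhorse. The overall height is 824 mm.

A beam across two mirrored pairs of raked legs — a sawhorse. The beam's underside is at z = 744 (matching the legs' vertical rise in atan2(217, 744)) and the beam is 80 mm tall, so its top is at 744 + 80 = 824 mm. The raked legs top out at the beam's underside, so that is the highest point.


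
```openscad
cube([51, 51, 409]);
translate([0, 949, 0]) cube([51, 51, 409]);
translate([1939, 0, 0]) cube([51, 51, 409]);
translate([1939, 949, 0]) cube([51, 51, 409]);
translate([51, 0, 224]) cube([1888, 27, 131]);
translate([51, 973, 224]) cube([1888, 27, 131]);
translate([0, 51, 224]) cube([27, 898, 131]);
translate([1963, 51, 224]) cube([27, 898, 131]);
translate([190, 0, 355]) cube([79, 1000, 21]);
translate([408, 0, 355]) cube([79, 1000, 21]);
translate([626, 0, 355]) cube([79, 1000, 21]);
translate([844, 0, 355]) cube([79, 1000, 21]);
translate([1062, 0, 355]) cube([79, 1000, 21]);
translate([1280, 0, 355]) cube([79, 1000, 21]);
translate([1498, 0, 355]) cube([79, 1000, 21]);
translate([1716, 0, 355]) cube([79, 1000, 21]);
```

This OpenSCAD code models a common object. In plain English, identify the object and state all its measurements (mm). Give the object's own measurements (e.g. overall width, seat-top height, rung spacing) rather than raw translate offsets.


A bed frame 1990 mm long (x) by 1000 mm wide (y). Four 51×51 mm corner posts, 409 mm tall, at the corners of the footprint. Four rails of 27 mm thickness and 131 mm height run between adjacent posts with their undersides at z = 224 mm, their outer faces flush with the outside of the frame (the two x-running rails run between the posts' inner faces; the two y-running rails run between the posts' inner faces). 8 slats, each 79 mm wide (x) and 21 mm thick, lie across the top of the two x-running rails, running the full 1000 mm width of the frame in y; along x they sit between the end posts with a 139 mm gap after the −x posts and between neighbouring slats, leaving 144 mm before the +x posts.


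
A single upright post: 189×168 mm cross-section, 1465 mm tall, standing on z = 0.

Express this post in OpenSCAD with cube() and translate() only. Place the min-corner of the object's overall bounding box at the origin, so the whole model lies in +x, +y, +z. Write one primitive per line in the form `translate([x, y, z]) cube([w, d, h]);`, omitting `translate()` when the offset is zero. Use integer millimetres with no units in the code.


cube([189, 168, 1465]);


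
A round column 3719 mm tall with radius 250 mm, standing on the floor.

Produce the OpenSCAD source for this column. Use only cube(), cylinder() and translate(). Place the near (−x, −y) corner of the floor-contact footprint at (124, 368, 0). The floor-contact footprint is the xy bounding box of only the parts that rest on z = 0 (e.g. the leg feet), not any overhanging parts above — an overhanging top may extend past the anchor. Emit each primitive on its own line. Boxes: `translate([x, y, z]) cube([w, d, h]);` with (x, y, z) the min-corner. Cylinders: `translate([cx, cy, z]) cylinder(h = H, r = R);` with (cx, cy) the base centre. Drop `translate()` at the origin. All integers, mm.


translate([374, 618, 0]) cylinder(h = 3719, r = 250);


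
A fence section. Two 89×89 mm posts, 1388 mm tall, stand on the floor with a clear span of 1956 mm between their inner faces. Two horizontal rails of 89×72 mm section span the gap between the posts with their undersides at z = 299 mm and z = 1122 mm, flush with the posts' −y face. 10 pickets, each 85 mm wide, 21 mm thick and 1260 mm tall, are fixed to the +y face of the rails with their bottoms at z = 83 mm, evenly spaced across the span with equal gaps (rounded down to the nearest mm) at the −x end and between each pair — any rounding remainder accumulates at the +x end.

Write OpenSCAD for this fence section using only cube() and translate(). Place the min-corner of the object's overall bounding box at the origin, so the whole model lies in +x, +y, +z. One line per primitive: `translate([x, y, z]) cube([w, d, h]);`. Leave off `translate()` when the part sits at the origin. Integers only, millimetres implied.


cube([89, 89, 1388]);
translate([2045, 0, 0]) cube([89, 89, 1388]);
translate([89, 0, 299]) cube([1956, 89, 72]);
translate([89, 0, 1122]) cube([1956, 89, 72]);
translate([189, 89, 83]) cube([85, 21, 1260]);
translate([374, 89, 83]) cube([85, 21, 1260]);
translate([559, 89, 83]) cube([85, 21, 1260]);
translate([744, 89, 83]) cube([85, 21, 1260]);
translate([929, 89, 83]) cube([85, 21, 1260]);
translate([1114, 89, 83]) cube([85, 21, 1260]);
translate([1299, 89, 83]) cube([85, 21, 1260]);
translate([1484, 89, 83]) cube([85, 21, 1260]);
translate([1669, 89, 83]) cube([85, 21, 1260]);
translate([1854, 89, 83]) cube([85, 21, 1260]);


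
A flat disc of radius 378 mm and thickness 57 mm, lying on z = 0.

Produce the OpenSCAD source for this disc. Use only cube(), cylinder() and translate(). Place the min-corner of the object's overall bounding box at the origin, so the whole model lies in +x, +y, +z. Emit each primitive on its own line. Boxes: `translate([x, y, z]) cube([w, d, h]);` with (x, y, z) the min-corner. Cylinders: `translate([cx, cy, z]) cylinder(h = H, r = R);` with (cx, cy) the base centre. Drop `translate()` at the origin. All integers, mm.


translate([378, 378, 0]) cylinder(h = 57, r = 378);


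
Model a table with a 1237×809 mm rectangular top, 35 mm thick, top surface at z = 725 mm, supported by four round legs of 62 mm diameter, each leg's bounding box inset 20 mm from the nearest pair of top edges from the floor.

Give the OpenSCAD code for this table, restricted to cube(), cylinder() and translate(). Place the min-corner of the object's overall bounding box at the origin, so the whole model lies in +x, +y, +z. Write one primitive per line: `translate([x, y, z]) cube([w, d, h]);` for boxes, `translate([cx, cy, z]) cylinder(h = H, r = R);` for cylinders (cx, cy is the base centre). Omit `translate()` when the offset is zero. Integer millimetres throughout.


translate([0, 0, 690]) cube([1237, 809, 35]);
translate([51, 51, 0]) cylinder(h = 690, r = 31);
translate([1186, 51, 0]) cylinder(h = 690, r = 31);
translate([51, 758, 0]) cylinder(h = 690, r = 31);
translate([1186, 758, 0]) cylinder(h = 690, r = 31);


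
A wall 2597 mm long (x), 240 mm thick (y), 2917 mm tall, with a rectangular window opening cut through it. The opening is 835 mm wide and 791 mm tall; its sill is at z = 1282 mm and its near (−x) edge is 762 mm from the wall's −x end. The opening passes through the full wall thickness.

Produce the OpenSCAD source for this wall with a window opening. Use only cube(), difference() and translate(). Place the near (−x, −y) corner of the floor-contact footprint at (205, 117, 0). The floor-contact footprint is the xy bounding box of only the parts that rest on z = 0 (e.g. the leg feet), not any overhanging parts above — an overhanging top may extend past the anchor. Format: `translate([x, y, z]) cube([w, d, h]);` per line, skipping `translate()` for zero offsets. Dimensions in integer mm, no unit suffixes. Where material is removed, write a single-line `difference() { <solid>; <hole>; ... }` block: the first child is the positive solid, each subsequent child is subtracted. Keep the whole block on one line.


difference() { translate([205, 117, 0]) cube([2597, 240, 2917]); translate([967, 117, 1282]) cube([835, 240, 791]); }


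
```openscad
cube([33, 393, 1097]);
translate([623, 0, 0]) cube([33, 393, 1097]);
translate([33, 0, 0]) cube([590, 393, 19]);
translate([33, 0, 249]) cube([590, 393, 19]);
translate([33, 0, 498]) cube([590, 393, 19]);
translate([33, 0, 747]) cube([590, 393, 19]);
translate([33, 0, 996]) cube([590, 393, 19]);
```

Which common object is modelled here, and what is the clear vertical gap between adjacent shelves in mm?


A bookshelf. The clear shelf gap is 230 mm.

Two tall side panels with 5 horizontal boards between them — a bookshelf. The first two shelf undersides are at z = 0 and z = 249; with shelf thickness 19, the clear gap is 249 − 0 − 19 = 230 mm.


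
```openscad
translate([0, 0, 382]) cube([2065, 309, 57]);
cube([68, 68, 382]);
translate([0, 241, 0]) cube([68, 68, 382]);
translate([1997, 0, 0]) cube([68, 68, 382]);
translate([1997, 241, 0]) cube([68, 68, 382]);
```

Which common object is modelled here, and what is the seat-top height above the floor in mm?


A bench. The seat-top height is 439 mm.

A long slab on four corner posts — a bench. The slab sits at z = 382 with thickness 57, so the top is 382 + 57 = 439 mm.


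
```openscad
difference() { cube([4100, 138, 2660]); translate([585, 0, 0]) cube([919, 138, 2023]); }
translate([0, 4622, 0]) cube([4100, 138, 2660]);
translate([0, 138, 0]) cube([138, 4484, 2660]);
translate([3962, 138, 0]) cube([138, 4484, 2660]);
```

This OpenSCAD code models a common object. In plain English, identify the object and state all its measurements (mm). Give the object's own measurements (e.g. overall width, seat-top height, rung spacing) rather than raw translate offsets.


A single room: four walls, each 2660 mm tall and 138 mm thick, enclosing an outside footprint 4100×4760 mm (x × y), no floor or roof. The front and back walls (−y and +y sides) run the full x-width; the side walls fit between their inner faces. A door opening 919 mm wide and 2023 mm tall is cut through the front wall from the floor up, its −x edge 585 mm from the wall's −x end.


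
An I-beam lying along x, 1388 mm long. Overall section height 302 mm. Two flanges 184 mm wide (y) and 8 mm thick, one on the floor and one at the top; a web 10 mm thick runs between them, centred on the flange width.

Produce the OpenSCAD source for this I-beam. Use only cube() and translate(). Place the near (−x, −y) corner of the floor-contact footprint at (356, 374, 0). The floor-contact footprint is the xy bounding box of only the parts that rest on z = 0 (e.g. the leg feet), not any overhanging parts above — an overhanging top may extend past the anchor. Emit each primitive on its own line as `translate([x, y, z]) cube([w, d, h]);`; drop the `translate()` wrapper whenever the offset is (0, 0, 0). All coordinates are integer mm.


translate([356, 374, 0]) cube([1388, 184, 8]);
translate([356, 461, 8]) cube([1388, 10, 286]);
translate([356, 374, 294]) cube([1388, 184, 8]);


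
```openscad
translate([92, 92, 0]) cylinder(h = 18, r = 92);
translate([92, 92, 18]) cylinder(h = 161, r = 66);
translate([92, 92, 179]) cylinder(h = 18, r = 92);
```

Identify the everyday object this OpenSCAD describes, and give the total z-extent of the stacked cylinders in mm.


A spool. The overall height is 197 mm.

Three coaxial cylinders, large–small–large — a spool. Two 18 mm flanges and a 161 mm core give 18 + 161 + 18 = 197 mm.


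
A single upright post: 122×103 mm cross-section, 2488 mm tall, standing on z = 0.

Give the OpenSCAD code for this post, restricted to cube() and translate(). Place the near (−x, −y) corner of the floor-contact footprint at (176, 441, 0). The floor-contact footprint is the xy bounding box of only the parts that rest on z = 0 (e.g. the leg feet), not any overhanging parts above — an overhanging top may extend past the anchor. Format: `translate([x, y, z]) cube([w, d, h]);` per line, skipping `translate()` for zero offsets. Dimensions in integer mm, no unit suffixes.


translate([176, 441, 0]) cube([122, 103, 2488]);


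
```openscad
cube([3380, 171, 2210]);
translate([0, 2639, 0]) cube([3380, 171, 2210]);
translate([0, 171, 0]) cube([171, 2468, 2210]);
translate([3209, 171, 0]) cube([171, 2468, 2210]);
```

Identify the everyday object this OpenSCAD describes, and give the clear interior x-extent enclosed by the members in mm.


A house (or room) frame. The interior width is 3038 mm.

Four 2210 mm walls enclosing a rectangle with no floor or roof — a room or house frame. Outside width is 3380 mm and wall thickness is 171 mm, so the interior width is 3380 − 2 × 171 = 3038 mm.


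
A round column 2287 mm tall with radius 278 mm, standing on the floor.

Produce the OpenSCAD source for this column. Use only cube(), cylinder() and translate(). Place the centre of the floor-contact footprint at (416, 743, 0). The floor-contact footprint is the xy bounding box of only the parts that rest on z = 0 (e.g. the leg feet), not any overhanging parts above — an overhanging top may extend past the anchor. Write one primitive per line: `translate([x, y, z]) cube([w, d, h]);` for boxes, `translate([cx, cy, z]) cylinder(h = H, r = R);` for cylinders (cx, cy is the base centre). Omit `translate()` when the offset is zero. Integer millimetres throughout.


translate([416, 743, 0]) cylinder(h = 2287, r = 278);
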